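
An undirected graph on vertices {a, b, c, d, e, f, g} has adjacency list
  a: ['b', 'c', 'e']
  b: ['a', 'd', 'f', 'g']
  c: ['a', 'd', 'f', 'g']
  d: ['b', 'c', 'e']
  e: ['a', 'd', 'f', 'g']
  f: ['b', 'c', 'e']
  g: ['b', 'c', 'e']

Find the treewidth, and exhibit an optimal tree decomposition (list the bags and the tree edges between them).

Every bag has size at most 4, so the width is 4 − 1 = 3 and tw(G) ≤ 3. For the lower bound: the 4 vertex sets {e,g}, {c,d}, {b}, {a} are disjoint, each induces a connected subgraph, and every pair is joined by at least one edge of G. Contracting each set to a single vertex therefore yields K_{4} as a minor, and since treewidth is minor-monotone, tw(G) ≥ tw(K_{4}) = 3. The upper and lower bounds meet at 3, so that is the treewidth.

Treewidth 3.
Bags: B1 = {b, c, e, g}  B2 = {b, c, d, e}  B3 = {a, b, c, e}  B4 = {b, c, e, f}
Tree: B1–B2, B2–B3, B3–B4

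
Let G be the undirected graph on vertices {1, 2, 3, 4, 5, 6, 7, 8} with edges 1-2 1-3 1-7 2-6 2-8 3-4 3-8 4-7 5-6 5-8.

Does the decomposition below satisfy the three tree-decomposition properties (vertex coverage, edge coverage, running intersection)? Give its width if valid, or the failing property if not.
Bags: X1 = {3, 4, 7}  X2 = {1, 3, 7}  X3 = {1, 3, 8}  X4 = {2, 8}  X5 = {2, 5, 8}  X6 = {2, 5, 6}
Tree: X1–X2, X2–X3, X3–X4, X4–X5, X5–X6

No — edge (1,2) lies in no bag.

A tree decomposition must satisfy three properties: every vertex lies in some bag; for every edge, both endpoints lie together in some bag; and for every vertex, the bags containing it form a connected subtree. Here edge (1,2) lies in no bag, so the decomposition is invalid.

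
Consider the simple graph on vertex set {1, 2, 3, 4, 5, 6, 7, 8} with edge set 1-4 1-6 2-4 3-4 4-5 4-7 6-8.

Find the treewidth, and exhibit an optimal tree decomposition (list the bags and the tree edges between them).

The largest bag has 2 vertices, giving width 1; this decomposition certifies tw(G) ≤ 1. Since G has at least one edge (e.g. 4–7), it is not an edgeless graph, so tw(G) ≥ 1. The upper and lower bounds meet at 1, so that is the treewidth.

Treewidth 1.
One such decomposition:
Bags: B1 = {4, 7}  B2 = {4, 5}  B3 = {1, 4}  B4 = {2, 4}  B5 = {1, 6}  B6 = {6, 8}  B7 = {3, 4}
Tree: B1–B2, B2–B3, B3–B4, B3–B5, B5–B6, B4–B7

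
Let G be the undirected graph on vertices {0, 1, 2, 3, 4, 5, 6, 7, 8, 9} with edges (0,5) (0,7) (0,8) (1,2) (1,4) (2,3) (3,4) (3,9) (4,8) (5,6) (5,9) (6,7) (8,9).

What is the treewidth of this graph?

2

A width-2 tree decomposition is:
Bags: B1 = {1, 2, 3}  B2 = {1, 3, 4}  B3 = {3, 4, 9}  B4 = {4, 8, 9}  B5 = {5, 8, 9}  B6 = {0, 5, 8}  B7 = {0, 5, 6}  B8 = {0, 6, 7}
Tree: B1–B2, B2–B3, B3–B4, B4–B5, B5–B6, B6–B7, B7–B8
The largest bag has 3 vertices, giving width 2; this decomposition certifies tw(G) ≤ 2. The edges 2–1–4–3–2 form a cycle, so G is not a tree and its treewidth is at least 2. The upper and lower bounds meet at 2, so that is the treewidth.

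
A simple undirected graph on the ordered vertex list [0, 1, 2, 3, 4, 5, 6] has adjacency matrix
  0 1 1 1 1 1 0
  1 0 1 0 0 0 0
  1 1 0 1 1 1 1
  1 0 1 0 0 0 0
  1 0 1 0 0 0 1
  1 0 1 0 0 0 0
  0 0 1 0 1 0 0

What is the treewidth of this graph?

2

A width-2 tree decomposition is:
Bags: B1 = {0, 2, 4}  B2 = {0, 1, 2}  B3 = {0, 2, 3}  B4 = {2, 4, 6}  B5 = {0, 2, 5}
Tree: B1–B2, B1–B3, B1–B4, B2–B5
Each bag holds 3 vertices, so the decomposition has width 2, which upper-bounds the treewidth. Conversely, {0, 1, 2} is a clique of size 3, and the vertices of any clique must share a bag in every tree decomposition; so some bag has ≥ 3 vertices and tw(G) ≥ 2. Hence tw(G) = 2 exactly.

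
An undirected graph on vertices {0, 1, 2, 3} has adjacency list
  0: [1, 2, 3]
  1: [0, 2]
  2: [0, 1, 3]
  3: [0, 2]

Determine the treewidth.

A width-2 tree decomposition is:
Bags: B1 = {0, 1, 2}  B2 = {0, 2, 3}
Tree: B1–B2
The largest bag has 3 vertices, giving width 2; this decomposition certifies tw(G) ≤ 2. On the other hand G contains the 3-clique {0, 1, 2}. A clique must lie in a single bag of any decomposition, so no decomposition can have width below 2. Therefore the treewidth is 2.

2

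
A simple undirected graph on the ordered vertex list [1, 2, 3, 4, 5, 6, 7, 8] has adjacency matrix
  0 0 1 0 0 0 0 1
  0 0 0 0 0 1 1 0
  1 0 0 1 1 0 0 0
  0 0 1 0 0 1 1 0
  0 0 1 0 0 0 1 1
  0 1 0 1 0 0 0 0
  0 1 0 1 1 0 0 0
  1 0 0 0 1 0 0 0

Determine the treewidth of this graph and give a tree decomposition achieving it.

Each bag holds 3 vertices, so the decomposition has width 2, which upper-bounds the treewidth. For the lower bound, G contains the cycle 8–1–3–5–8, so G is not a forest; only forests have treewidth ≤ 1, hence tw(G) ≥ 2. The upper and lower bounds meet at 2, so that is the treewidth.

Treewidth 2.
One optimal decomposition is:
Bags: B1 = {1, 5, 8}  B2 = {1, 3, 5}  B3 = {3, 5, 7}  B4 = {3, 4, 7}  B5 = {2, 4, 7}  B6 = {2, 4, 6}
Tree: B1–B2, B2–B3, B3–B4, B4–B5, B5–B6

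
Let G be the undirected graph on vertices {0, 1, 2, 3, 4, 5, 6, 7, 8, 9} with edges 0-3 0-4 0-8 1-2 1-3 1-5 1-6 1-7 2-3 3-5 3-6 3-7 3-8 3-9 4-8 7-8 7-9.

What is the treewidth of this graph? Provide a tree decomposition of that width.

The largest bag has 3 vertices, giving width 2; this decomposition certifies tw(G) ≤ 2. For the lower bound, the 3 vertices {0, 3, 8} are pairwise adjacent, and any tree decomposition puts a clique entirely inside one bag — forcing width ≥ 2. The upper and lower bounds meet at 2, so that is the treewidth.

Treewidth 2.
One such decomposition:
Bags: B1 = {0, 3, 8}  B2 = {3, 7, 8}  B3 = {3, 7, 9}  B4 = {0, 4, 8}  B5 = {1, 3, 7}  B6 = {1, 2, 3}  B7 = {1, 3, 5}  B8 = {1, 3, 6}
Tree: B1–B2, B2–B3, B1–B4, B2–B5, B5–B6, B6–B7, B6–B8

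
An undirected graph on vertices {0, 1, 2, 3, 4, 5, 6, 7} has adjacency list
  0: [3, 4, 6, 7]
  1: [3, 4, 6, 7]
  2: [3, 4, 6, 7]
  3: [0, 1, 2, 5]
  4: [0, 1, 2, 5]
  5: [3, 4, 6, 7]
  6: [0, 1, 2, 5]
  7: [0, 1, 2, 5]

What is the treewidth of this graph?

4

A width-4 tree decomposition is:
Bags: B1 = {0, 1, 2, 5, 6}  B2 = {0, 1, 2, 4, 5}  B3 = {0, 1, 2, 5, 7}  B4 = {0, 1, 2, 3, 5}
Tree: B1–B2, B2–B3, B3–B4
Every bag has size at most 5, so the width is 5 − 1 = 4 and tw(G) ≤ 4. For the lower bound: the 5 vertex sets {5,6}, {0,4}, {1,7}, {2}, {3} are disjoint, each induces a connected subgraph, and every pair is joined by at least one edge of G. Contracting each set to a single vertex therefore yields K_{5} as a minor, and since treewidth is minor-monotone, tw(G) ≥ tw(K_{5}) = 4. Combining the bounds, tw(G) = 4.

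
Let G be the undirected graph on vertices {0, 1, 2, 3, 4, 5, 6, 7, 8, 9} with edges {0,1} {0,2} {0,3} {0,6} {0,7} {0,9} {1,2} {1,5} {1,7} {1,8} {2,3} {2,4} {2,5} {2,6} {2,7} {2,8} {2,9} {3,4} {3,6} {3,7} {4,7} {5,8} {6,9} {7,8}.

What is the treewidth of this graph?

A width-3 tree decomposition is:
Bags: B1 = {0, 2, 3, 6}  B2 = {0, 2, 3, 7}  B3 = {0, 2, 6, 9}  B4 = {2, 3, 4, 7}  B5 = {0, 1, 2, 7}  B6 = {1, 2, 7, 8}  B7 = {1, 2, 5, 8}
Tree: B1–B2, B1–B3, B2–B4, B2–B5, B5–B6, B6–B7
Each bag holds 4 vertices, so the decomposition has width 3, which upper-bounds the treewidth. On the other hand G contains the 4-clique {0, 1, 2, 7}. A clique must lie in a single bag of any decomposition, so no decomposition can have width below 3. Combining the bounds, tw(G) = 3.

3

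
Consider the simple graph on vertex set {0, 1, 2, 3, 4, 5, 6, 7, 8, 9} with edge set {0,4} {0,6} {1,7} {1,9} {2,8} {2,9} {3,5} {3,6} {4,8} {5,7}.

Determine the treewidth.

2

A width-2 tree decomposition is:
Bags: B1 = {0, 3, 6}  B2 = {0, 3, 5}  B3 = {0, 5, 7}  B4 = {0, 1, 7}  B5 = {0, 1, 9}  B6 = {0, 2, 9}  B7 = {0, 2, 8}  B8 = {0, 4, 8}
Tree: B1–B2, B2–B3, B3–B4, B4–B5, B5–B6, B6–B7, B7–B8
The largest bag has 3 vertices, giving width 2; this decomposition certifies tw(G) ≤ 2. For the lower bound, G contains the cycle 0–6–3–5–7–1–9–2–8–4–0, so G is not a forest; only forests have treewidth ≤ 1, hence tw(G) ≥ 2. The upper and lower bounds meet at 2, so that is the treewidth.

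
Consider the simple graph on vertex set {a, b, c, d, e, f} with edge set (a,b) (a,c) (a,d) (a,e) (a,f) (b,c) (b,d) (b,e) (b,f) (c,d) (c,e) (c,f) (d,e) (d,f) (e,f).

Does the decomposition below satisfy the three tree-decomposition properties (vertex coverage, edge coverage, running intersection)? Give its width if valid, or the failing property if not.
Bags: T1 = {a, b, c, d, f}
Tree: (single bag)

No — vertex e appears in no bag.

A tree decomposition must satisfy three properties: every vertex lies in some bag; for every edge, both endpoints lie together in some bag; and for every vertex, the bags containing it form a connected subtree. Here vertex e appears in no bag, so the decomposition is invalid.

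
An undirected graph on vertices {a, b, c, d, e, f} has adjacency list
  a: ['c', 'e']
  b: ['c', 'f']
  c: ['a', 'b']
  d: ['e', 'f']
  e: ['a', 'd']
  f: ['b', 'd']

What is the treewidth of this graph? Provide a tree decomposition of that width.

Each bag holds 3 vertices, so the decomposition has width 2, which upper-bounds the treewidth. The edges e–d–f–b–c–a–e form a cycle, so G is not a tree and its treewidth is at least 2. Combining the bounds, tw(G) = 2.

Treewidth 2.
One such decomposition:
Bags: B1 = {d, e, f}  B2 = {b, e, f}  B3 = {b, c, e}  B4 = {a, c, e}
Tree: B1–B2, B2–B3, B3–B4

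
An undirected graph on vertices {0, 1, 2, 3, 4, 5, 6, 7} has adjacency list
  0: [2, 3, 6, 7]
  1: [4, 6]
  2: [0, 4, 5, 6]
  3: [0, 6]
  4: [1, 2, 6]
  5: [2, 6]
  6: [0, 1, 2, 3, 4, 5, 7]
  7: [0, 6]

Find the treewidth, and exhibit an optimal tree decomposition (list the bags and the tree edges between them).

Each bag holds 3 vertices, so the decomposition has width 2, which upper-bounds the treewidth. On the other hand G contains the 3-clique {0, 2, 6}. A clique must lie in a single bag of any decomposition, so no decomposition can have width below 2. Combining the bounds, tw(G) = 2.

Treewidth 2.
One such decomposition:
Bags: B1 = {2, 4, 6}  B2 = {0, 2, 6}  B3 = {0, 6, 7}  B4 = {1, 4, 6}  B5 = {2, 5, 6}  B6 = {0, 3, 6}
Tree: B1–B2, B2–B3, B1–B4, B2–B5, B3–B6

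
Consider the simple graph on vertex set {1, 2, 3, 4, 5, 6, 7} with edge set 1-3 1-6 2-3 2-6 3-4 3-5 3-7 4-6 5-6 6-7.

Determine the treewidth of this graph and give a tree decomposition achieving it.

The largest bag has 3 vertices, giving width 2; this decomposition certifies tw(G) ≤ 2. Since 6–2–3–4–6 is a cycle in G, G is not acyclic. Forests are exactly the graphs of treewidth ≤ 1, so tw(G) ≥ 2. Therefore the treewidth is 2.

Treewidth 2.
Bags: B1 = {2, 3, 6}  B2 = {3, 4, 6}  B3 = {3, 6, 7}  B4 = {3, 5, 6}  B5 = {1, 3, 6}
Tree: B1–B2, B2–B3, B3–B4, B4–B5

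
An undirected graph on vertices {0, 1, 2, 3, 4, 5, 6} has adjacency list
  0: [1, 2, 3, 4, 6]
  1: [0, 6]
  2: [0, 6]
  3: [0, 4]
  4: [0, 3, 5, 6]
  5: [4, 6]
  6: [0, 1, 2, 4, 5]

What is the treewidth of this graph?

2

A width-2 tree decomposition is:
Bags: B1 = {0, 4, 6}  B2 = {4, 5, 6}  B3 = {0, 1, 6}  B4 = {0, 3, 4}  B5 = {0, 2, 6}
Tree: B1–B2, B1–B3, B1–B4, B3–B5
Every bag has size at most 3, so the width is 3 − 1 = 2 and tw(G) ≤ 2. On the other hand G contains the 3-clique {0, 3, 4}. A clique must lie in a single bag of any decomposition, so no decomposition can have width below 2. The upper and lower bounds meet at 2, so that is the treewidth.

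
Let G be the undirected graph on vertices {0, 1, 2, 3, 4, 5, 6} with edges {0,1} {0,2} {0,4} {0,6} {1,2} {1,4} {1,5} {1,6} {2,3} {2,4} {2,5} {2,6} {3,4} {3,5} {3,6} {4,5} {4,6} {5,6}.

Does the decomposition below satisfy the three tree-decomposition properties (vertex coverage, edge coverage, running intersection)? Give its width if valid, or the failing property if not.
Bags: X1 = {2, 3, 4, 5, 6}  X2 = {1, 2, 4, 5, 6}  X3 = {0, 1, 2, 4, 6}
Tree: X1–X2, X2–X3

Yes; width 4.

Checking the three conditions: (i) the bags cover all of {0, 1, 2, 3, 4, 5, 6}; (ii) for each edge, some bag contains both endpoints; (iii) the bags containing any fixed vertex form a subtree. All hold, so the decomposition is valid with width 5 − 1 = 4.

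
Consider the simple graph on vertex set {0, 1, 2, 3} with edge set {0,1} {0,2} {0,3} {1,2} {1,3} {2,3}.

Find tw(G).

3

A width-3 tree decomposition is:
Bags: B1 = {0, 1, 2, 3}
Tree: (single bag)
A single bag containing all 4 vertices is trivially a valid decomposition of width 3. For the lower bound, the 4 vertices {0, 1, 2, 3} are pairwise adjacent, and any tree decomposition puts a clique entirely inside one bag — forcing width ≥ 3. Therefore the treewidth is 3.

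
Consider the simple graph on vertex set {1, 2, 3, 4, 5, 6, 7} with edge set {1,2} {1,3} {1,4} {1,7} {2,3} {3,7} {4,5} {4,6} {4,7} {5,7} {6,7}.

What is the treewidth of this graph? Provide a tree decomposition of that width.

Treewidth 2.
One optimal decomposition is:
Bags: B1 = {1, 4, 7}  B2 = {1, 3, 7}  B3 = {4, 5, 7}  B4 = {1, 2, 3}  B5 = {4, 6, 7}
Tree: B1–B2, B1–B3, B2–B4, B1–B5

Each bag holds 3 vertices, so the decomposition has width 2, which upper-bounds the treewidth. On the other hand G contains the 3-clique {1, 2, 3}. A clique must lie in a single bag of any decomposition, so no decomposition can have width below 2. Therefore the treewidth is 2.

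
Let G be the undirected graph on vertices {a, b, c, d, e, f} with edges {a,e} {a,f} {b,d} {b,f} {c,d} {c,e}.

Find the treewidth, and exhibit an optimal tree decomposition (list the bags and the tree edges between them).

Treewidth 2.
Bags: B1 = {b, d, f}  B2 = {c, d, f}  B3 = {c, e, f}  B4 = {a, e, f}
Tree: B1–B2, B2–B3, B3–B4

Each bag holds 3 vertices, so the decomposition has width 2, which upper-bounds the treewidth. For the lower bound, G contains the cycle f–b–d–c–e–a–f, so G is not a forest; only forests have treewidth ≤ 1, hence tw(G) ≥ 2. Therefore the treewidth is 2.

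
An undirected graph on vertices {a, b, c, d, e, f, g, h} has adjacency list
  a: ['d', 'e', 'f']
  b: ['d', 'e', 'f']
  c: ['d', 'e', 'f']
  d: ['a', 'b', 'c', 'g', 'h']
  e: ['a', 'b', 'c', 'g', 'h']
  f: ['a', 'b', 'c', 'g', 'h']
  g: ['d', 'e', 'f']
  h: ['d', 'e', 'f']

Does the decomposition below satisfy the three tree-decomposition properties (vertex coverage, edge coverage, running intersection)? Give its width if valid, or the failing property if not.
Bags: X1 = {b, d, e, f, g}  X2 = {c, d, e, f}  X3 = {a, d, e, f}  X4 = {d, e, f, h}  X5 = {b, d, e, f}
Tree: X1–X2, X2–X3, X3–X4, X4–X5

No — bags containing vertex b are not connected in the tree.

A tree decomposition must satisfy three properties: every vertex lies in some bag; for every edge, both endpoints lie together in some bag; and for every vertex, the bags containing it form a connected subtree. Here bags containing vertex b are not connected in the tree, so the decomposition is invalid.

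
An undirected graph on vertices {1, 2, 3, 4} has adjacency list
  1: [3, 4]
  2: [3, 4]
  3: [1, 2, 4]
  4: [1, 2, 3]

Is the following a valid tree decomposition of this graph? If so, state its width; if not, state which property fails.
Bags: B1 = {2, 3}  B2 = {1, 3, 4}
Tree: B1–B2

No — edge (4,2) lies in no bag.

A tree decomposition must satisfy three properties: every vertex lies in some bag; for every edge, both endpoints lie together in some bag; and for every vertex, the bags containing it form a connected subtree. Here edge (4,2) lies in no bag, so the decomposition is invalid.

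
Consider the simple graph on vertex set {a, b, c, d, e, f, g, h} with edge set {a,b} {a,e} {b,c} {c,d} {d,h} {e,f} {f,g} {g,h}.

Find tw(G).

A width-2 tree decomposition is:
Bags: B1 = {a, b, c}  B2 = {a, c, e}  B3 = {c, e, f}  B4 = {c, f, g}  B5 = {c, g, h}  B6 = {c, d, h}
Tree: B1–B2, B2–B3, B3–B4, B4–B5, B5–B6
The largest bag has 3 vertices, giving width 2; this decomposition certifies tw(G) ≤ 2. The edges c–b–a–e–f–g–h–d–c form a cycle, so G is not a tree and its treewidth is at least 2. Combining the bounds, tw(G) = 2.

2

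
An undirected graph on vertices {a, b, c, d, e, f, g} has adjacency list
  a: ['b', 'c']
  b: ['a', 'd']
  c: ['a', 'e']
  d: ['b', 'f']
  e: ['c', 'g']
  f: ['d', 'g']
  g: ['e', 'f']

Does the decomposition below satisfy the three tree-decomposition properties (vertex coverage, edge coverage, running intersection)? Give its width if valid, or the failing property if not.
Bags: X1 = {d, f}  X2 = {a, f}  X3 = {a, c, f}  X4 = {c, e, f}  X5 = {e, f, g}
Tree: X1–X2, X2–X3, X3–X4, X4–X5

A tree decomposition must satisfy three properties: every vertex lies in some bag; for every edge, both endpoints lie together in some bag; and for every vertex, the bags containing it form a connected subtree. Here vertex b appears in no bag, so the decomposition is invalid.

No — vertex b appears in no bag.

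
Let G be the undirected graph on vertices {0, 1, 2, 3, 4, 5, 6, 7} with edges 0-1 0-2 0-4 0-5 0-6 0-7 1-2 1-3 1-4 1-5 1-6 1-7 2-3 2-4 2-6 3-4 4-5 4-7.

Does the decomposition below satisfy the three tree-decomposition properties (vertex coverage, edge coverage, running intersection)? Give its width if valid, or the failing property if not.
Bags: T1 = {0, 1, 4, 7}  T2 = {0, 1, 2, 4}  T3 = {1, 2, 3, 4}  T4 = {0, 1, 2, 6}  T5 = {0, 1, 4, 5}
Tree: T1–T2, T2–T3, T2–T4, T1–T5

Every vertex of G appears in some bag (union = {0, 1, 2, 3, 4, 5, 6, 7}); every edge is covered by a bag; and for each vertex v the set of bags containing v is connected in the bag tree. The decomposition is therefore valid. The largest bag has 4 vertices, so the width is 3.

Yes; width 3.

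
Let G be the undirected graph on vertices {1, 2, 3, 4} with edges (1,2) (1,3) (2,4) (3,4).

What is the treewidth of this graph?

2

A width-2 tree decomposition is:
Bags: B1 = {1, 2, 3}  B2 = {2, 3, 4}
Tree: B1–B2
Each bag holds 3 vertices, so the decomposition has width 2, which upper-bounds the treewidth. Since 3–1–2–4–3 is a cycle in G, G is not acyclic. Forests are exactly the graphs of treewidth ≤ 1, so tw(G) ≥ 2. Hence tw(G) = 2 exactly.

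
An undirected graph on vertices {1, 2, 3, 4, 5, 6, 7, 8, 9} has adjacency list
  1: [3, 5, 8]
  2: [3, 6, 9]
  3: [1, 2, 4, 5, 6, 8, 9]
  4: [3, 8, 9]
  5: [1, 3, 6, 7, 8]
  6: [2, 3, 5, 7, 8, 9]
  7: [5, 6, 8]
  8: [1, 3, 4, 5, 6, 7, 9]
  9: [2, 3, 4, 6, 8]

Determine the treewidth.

3

A width-3 tree decomposition is:
Bags: B1 = {3, 5, 6, 8}  B2 = {3, 6, 8, 9}  B3 = {3, 4, 8, 9}  B4 = {1, 3, 5, 8}  B5 = {5, 6, 7, 8}  B6 = {2, 3, 6, 9}
Tree: B1–B2, B2–B3, B1–B4, B1–B5, B2–B6
Every bag has size at most 4, so the width is 4 − 1 = 3 and tw(G) ≤ 3. For the lower bound, the 4 vertices {3, 4, 8, 9} are pairwise adjacent, and any tree decomposition puts a clique entirely inside one bag — forcing width ≥ 3. Hence tw(G) = 3 exactly.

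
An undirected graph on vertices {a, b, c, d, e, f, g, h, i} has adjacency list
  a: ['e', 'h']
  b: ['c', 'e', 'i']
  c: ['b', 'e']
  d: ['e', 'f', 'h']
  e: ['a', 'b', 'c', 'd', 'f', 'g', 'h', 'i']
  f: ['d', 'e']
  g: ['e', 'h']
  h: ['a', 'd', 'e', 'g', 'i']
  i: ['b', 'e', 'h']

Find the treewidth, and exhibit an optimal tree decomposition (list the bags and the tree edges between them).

The largest bag has 3 vertices, giving width 2; this decomposition certifies tw(G) ≤ 2. On the other hand G contains the 3-clique {d, e, h}. A clique must lie in a single bag of any decomposition, so no decomposition can have width below 2. Therefore the treewidth is 2.

Treewidth 2.
One optimal decomposition is:
Bags: B1 = {e, h, i}  B2 = {b, e, i}  B3 = {e, g, h}  B4 = {d, e, h}  B5 = {d, e, f}  B6 = {a, e, h}  B7 = {b, c, e}
Tree: B1–B2, B1–B3, B1–B4, B4–B5, B4–B6, B2–B7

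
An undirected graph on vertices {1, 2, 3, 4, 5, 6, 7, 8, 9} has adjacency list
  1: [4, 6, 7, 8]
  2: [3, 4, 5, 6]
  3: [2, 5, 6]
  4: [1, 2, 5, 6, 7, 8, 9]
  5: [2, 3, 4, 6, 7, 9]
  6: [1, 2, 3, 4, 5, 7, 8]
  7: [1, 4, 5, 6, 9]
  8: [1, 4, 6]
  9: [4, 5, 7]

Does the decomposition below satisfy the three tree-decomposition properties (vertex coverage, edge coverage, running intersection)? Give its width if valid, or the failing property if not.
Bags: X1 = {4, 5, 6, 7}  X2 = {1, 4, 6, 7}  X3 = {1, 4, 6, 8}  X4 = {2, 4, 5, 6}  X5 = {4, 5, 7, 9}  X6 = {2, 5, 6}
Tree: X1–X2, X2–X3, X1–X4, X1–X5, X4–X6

A tree decomposition must satisfy three properties: every vertex lies in some bag; for every edge, both endpoints lie together in some bag; and for every vertex, the bags containing it form a connected subtree. Here vertex 3 appears in no bag, so the decomposition is invalid.

No — vertex 3 appears in no bag.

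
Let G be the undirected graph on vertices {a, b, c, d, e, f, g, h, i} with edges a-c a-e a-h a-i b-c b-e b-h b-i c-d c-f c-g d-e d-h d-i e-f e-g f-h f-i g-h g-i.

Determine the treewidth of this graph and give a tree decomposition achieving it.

The largest bag has 5 vertices, giving width 4; this decomposition certifies tw(G) ≤ 4. For the lower bound: the 5 vertex sets {a,e}, {b,h}, {g,i}, {c}, {d} are disjoint, each induces a connected subgraph, and every pair is joined by at least one edge of G. Contracting each set to a single vertex therefore yields K_{5} as a minor, and since treewidth is minor-monotone, tw(G) ≥ tw(K_{5}) = 4. Therefore the treewidth is 4.

Treewidth 4.
One such decomposition:
Bags: B1 = {a, c, e, h, i}  B2 = {b, c, e, h, i}  B3 = {c, e, g, h, i}  B4 = {c, d, e, h, i}  B5 = {c, e, f, h, i}
Tree: B1–B2, B2–B3, B3–B4, B4–B5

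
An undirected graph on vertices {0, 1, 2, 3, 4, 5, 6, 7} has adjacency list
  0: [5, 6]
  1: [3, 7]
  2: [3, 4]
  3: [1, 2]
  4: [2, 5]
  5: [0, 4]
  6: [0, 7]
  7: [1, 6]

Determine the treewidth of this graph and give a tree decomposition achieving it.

Treewidth 2.
One such decomposition:
Bags: B1 = {1, 2, 3}  B2 = {1, 2, 4}  B3 = {1, 4, 5}  B4 = {0, 1, 5}  B5 = {0, 1, 6}  B6 = {1, 6, 7}
Tree: B1–B2, B2–B3, B3–B4, B4–B5, B5–B6

Every bag has size at most 3, so the width is 3 − 1 = 2 and tw(G) ≤ 2. Since 1–3–2–4–5–0–6–7–1 is a cycle in G, G is not acyclic. Forests are exactly the graphs of treewidth ≤ 1, so tw(G) ≥ 2. The upper and lower bounds meet at 2, so that is the treewidth.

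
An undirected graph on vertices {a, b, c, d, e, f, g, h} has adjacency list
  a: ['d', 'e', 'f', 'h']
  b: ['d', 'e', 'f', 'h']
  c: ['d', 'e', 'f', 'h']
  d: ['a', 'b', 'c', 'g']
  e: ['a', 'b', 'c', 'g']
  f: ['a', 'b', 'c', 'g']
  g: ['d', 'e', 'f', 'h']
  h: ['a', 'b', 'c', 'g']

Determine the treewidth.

A width-4 tree decomposition is:
Bags: B1 = {c, d, e, f, h}  B2 = {b, d, e, f, h}  B3 = {a, d, e, f, h}  B4 = {d, e, f, g, h}
Tree: B1–B2, B2–B3, B3–B4
The largest bag has 5 vertices, giving width 4; this decomposition certifies tw(G) ≤ 4. For the lower bound: the 5 vertex sets {c,e}, {b,f}, {a,h}, {d}, {g} are disjoint, each induces a connected subgraph, and every pair is joined by at least one edge of G. Contracting each set to a single vertex therefore yields K_{5} as a minor, and since treewidth is minor-monotone, tw(G) ≥ tw(K_{5}) = 4. Combining the bounds, tw(G) = 4.

4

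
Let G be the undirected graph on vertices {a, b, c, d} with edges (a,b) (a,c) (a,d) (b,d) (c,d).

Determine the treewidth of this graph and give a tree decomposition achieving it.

Treewidth 2.
Bags: B1 = {a, c, d}  B2 = {a, b, d}
Tree: B1–B2

Each bag holds 3 vertices, so the decomposition has width 2, which upper-bounds the treewidth. Conversely, {a, c, d} is a clique of size 3, and the vertices of any clique must share a bag in every tree decomposition; so some bag has ≥ 3 vertices and tw(G) ≥ 2. Hence tw(G) = 2 exactly.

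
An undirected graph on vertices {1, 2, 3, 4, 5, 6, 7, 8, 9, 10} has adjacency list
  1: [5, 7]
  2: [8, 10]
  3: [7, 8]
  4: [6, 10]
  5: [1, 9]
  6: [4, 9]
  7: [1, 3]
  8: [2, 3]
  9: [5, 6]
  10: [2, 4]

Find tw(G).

2

A width-2 tree decomposition is:
Bags: B1 = {1, 5, 7}  B2 = {3, 5, 7}  B3 = {3, 5, 8}  B4 = {2, 5, 8}  B5 = {2, 5, 10}  B6 = {4, 5, 10}  B7 = {4, 5, 6}  B8 = {5, 6, 9}
Tree: B1–B2, B2–B3, B3–B4, B4–B5, B5–B6, B6–B7, B7–B8
The largest bag has 3 vertices, giving width 2; this decomposition certifies tw(G) ≤ 2. For the lower bound, G contains the cycle 5–1–7–3–8–2–10–4–6–9–5, so G is not a forest; only forests have treewidth ≤ 1, hence tw(G) ≥ 2. Combining the bounds, tw(G) = 2.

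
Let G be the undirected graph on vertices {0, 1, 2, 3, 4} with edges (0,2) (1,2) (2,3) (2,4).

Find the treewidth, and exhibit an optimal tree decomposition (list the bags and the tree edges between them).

Treewidth 1.
One such decomposition:
Bags: B1 = {2, 3}  B2 = {2, 4}  B3 = {0, 2}  B4 = {1, 2}
Tree: B1–B2, B1–B3, B1–B4

Each bag holds 2 vertices, so the decomposition has width 1, which upper-bounds the treewidth. G has an edge, so its treewidth is at least 1. Hence tw(G) = 1 exactly.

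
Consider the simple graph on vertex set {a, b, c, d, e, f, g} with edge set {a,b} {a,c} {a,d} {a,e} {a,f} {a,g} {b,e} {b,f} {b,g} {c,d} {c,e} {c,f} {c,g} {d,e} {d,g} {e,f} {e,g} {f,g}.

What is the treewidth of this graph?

4

A width-4 tree decomposition is:
Bags: B1 = {a, c, d, e, g}  B2 = {a, c, e, f, g}  B3 = {a, b, e, f, g}
Tree: B1–B2, B2–B3
Each bag holds 5 vertices, so the decomposition has width 4, which upper-bounds the treewidth. Conversely, {a, c, d, e, g} is a clique of size 5, and the vertices of any clique must share a bag in every tree decomposition; so some bag has ≥ 5 vertices and tw(G) ≥ 4. Combining the bounds, tw(G) = 4.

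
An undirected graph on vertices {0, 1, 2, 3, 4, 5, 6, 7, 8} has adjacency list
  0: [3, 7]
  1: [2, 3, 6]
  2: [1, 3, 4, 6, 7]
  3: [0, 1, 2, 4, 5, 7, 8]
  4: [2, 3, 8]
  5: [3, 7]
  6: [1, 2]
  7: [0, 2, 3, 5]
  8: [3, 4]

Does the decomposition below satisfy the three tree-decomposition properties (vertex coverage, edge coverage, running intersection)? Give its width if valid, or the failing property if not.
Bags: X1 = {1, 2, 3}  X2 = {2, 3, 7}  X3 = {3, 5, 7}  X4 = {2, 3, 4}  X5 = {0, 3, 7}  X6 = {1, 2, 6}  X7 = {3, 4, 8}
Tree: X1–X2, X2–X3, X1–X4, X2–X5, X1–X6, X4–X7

Yes; width 2.

Checking the three conditions: (i) the bags cover all of {0, 1, 2, 3, 4, 5, 6, 7, 8}; (ii) for each edge, some bag contains both endpoints; (iii) the bags containing any fixed vertex form a subtree. All hold, so the decomposition is valid with width 3 − 1 = 2.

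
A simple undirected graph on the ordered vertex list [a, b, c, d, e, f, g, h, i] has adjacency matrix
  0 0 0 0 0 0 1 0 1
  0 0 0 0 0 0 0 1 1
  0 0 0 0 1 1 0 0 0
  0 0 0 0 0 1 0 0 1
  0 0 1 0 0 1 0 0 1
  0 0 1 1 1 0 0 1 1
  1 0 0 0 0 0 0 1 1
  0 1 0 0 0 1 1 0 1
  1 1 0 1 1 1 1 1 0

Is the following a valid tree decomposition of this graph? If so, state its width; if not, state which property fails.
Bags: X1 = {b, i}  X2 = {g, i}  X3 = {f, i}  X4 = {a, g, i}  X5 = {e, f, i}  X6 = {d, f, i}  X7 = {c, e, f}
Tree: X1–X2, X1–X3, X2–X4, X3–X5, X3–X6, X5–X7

No — vertex h appears in no bag.

A tree decomposition must satisfy three properties: every vertex lies in some bag; for every edge, both endpoints lie together in some bag; and for every vertex, the bags containing it form a connected subtree. Here vertex h appears in no bag, so the decomposition is invalid.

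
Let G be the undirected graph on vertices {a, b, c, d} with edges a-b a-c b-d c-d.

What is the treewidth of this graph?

2

A width-2 tree decomposition is:
Bags: B1 = {a, b, c}  B2 = {b, c, d}
Tree: B1–B2
Each bag holds 3 vertices, so the decomposition has width 2, which upper-bounds the treewidth. Since c–a–b–d–c is a cycle in G, G is not acyclic. Forests are exactly the graphs of treewidth ≤ 1, so tw(G) ≥ 2. The upper and lower bounds meet at 2, so that is the treewidth.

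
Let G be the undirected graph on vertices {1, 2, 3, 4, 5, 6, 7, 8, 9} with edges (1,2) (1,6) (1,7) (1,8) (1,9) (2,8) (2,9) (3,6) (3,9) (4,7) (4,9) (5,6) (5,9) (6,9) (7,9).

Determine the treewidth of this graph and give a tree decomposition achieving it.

Treewidth 2.
One optimal decomposition is:
Bags: B1 = {1, 2, 9}  B2 = {1, 6, 9}  B3 = {3, 6, 9}  B4 = {1, 7, 9}  B5 = {4, 7, 9}  B6 = {1, 2, 8}  B7 = {5, 6, 9}
Tree: B1–B2, B2–B3, B1–B4, B4–B5, B1–B6, B3–B7

Each bag holds 3 vertices, so the decomposition has width 2, which upper-bounds the treewidth. On the other hand G contains the 3-clique {1, 2, 8}. A clique must lie in a single bag of any decomposition, so no decomposition can have width below 2. The upper and lower bounds meet at 2, so that is the treewidth.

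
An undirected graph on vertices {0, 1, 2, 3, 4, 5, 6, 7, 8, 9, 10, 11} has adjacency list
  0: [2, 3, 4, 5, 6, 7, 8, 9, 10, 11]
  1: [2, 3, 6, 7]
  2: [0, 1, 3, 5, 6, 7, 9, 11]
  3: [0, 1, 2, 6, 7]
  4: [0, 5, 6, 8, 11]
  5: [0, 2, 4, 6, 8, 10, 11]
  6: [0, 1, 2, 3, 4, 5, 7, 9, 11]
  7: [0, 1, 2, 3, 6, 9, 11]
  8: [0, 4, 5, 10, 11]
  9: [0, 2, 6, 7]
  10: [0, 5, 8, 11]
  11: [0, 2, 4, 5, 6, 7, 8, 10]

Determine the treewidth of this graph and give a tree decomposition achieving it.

The largest bag has 5 vertices, giving width 4; this decomposition certifies tw(G) ≤ 4. Conversely, {0, 5, 8, 10, 11} is a clique of size 5, and the vertices of any clique must share a bag in every tree decomposition; so some bag has ≥ 5 vertices and tw(G) ≥ 4. The upper and lower bounds meet at 4, so that is the treewidth.

Treewidth 4.
One optimal decomposition is:
Bags: B1 = {0, 4, 5, 6, 11}  B2 = {0, 2, 5, 6, 11}  B3 = {0, 2, 6, 7, 11}  B4 = {0, 2, 6, 7, 9}  B5 = {0, 2, 3, 6, 7}  B6 = {1, 2, 3, 6, 7}  B7 = {0, 4, 5, 8, 11}  B8 = {0, 5, 8, 10, 11}
Tree: B1–B2, B2–B3, B3–B4, B4–B5, B5–B6, B1–B7, B7–B8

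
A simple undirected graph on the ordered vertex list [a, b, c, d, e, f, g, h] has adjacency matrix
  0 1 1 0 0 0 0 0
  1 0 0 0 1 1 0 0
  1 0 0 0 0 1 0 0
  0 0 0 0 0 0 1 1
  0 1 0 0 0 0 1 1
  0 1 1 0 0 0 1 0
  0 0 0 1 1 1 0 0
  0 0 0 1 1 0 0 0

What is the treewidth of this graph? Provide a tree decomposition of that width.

Each bag holds 3 vertices, so the decomposition has width 2, which upper-bounds the treewidth. Since c–a–b–f–c is a cycle in G, G is not acyclic. Forests are exactly the graphs of treewidth ≤ 1, so tw(G) ≥ 2. Hence tw(G) = 2 exactly.

Treewidth 2.
One such decomposition:
Bags: B1 = {a, c, f}  B2 = {a, b, f}  B3 = {b, f, g}  B4 = {b, e, g}  B5 = {d, e, g}  B6 = {d, e, h}
Tree: B1–B2, B2–B3, B3–B4, B4–B5, B5–B6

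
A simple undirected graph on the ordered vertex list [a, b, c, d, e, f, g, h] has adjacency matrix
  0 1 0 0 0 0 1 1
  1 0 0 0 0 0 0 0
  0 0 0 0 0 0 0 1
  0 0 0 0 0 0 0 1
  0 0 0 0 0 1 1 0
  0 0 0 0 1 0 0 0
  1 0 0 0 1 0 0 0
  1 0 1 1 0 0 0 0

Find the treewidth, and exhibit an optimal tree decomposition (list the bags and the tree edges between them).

Every bag has size at most 2, so the width is 2 − 1 = 1 and tw(G) ≤ 1. G has an edge, so its treewidth is at least 1. Combining the bounds, tw(G) = 1.

Treewidth 1.
One such decomposition:
Bags: B1 = {e, g}  B2 = {a, g}  B3 = {a, b}  B4 = {e, f}  B5 = {a, h}  B6 = {c, h}  B7 = {d, h}
Tree: B1–B2, B2–B3, B1–B4, B2–B5, B5–B6, B5–B7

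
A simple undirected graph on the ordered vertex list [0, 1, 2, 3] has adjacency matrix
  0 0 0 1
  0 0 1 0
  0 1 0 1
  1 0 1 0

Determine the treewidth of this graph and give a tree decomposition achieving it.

The largest bag has 2 vertices, giving width 1; this decomposition certifies tw(G) ≤ 1. Any graph with an edge has treewidth ≥ 1, and G has the edge 0–3. The upper and lower bounds meet at 1, so that is the treewidth.

Treewidth 1.
One optimal decomposition is:
Bags: B1 = {0, 3}  B2 = {2, 3}  B3 = {1, 2}
Tree: B1–B2, B2–B3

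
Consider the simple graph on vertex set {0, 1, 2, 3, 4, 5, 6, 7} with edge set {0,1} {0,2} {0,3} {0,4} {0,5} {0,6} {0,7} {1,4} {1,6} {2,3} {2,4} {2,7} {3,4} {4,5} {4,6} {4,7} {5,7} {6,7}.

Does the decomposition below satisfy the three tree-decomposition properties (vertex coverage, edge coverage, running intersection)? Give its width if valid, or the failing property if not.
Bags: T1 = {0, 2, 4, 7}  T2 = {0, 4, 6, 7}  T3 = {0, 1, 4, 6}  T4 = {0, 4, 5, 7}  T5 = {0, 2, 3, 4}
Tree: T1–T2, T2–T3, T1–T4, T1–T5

Yes; width 3.

Checking the three conditions: (i) the bags cover all of {0, 1, 2, 3, 4, 5, 6, 7}; (ii) for each edge, some bag contains both endpoints; (iii) the bags containing any fixed vertex form a subtree. All hold, so the decomposition is valid with width 4 − 1 = 3.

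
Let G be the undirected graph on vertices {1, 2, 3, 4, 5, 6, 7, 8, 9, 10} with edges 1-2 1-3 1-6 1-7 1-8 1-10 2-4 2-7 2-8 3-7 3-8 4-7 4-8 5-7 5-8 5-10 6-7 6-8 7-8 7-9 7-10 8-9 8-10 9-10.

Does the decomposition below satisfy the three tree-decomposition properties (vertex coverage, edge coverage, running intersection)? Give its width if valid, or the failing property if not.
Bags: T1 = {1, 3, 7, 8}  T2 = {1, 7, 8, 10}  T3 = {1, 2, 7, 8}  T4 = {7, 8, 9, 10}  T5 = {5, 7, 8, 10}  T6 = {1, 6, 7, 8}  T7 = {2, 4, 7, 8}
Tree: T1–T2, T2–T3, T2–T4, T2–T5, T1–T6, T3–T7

Yes; width 3.

Checking the three conditions: (i) the bags cover all of {1, 2, 3, 4, 5, 6, 7, 8, 9, 10}; (ii) for each edge, some bag contains both endpoints; (iii) the bags containing any fixed vertex form a subtree. All hold, so the decomposition is valid with width 4 − 1 = 3.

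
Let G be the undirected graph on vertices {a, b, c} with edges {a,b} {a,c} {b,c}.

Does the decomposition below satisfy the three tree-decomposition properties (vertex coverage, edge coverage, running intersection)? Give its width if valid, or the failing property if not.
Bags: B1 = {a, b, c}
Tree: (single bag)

Vertex coverage: the bags together contain {a, b, c}, the full vertex set. Edge coverage: each edge of G has both endpoints in at least one bag. Running intersection: for every vertex, the bags containing it form a connected subtree. All three properties hold, so this is a valid tree decomposition of width max|bag| − 1 = 2, and hence tw(G) ≤ 2.

Yes; width 2.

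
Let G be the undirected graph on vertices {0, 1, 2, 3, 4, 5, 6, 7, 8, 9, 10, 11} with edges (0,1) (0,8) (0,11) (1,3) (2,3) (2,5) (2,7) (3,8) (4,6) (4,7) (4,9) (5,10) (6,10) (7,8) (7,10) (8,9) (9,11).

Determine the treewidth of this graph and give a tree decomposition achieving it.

Each bag holds 4 vertices, so the decomposition has width 3, which upper-bounds the treewidth. For the lower bound: the 4 vertex sets {0,1,11}, {3}, {8}, {2,4,7,9} are disjoint, each induces a connected subgraph, and every pair is joined by at least one edge of G. Contracting each set to a single vertex therefore yields K_{4} as a minor, and since treewidth is minor-monotone, tw(G) ≥ tw(K_{4}) = 3. Combining the bounds, tw(G) = 3.

Treewidth 3.
One such decomposition:
Bags: B1 = {0, 1, 3, 11}  B2 = {0, 3, 8, 11}  B3 = {3, 8, 9, 11}  B4 = {2, 3, 8, 9}  B5 = {2, 7, 8, 9}  B6 = {2, 4, 7, 9}  B7 = {2, 4, 5, 7}  B8 = {4, 5, 7, 10}  B9 = {4, 5, 6, 10}
Tree: B1–B2, B2–B3, B3–B4, B4–B5, B5–B6, B6–B7, B7–B8, B8–B9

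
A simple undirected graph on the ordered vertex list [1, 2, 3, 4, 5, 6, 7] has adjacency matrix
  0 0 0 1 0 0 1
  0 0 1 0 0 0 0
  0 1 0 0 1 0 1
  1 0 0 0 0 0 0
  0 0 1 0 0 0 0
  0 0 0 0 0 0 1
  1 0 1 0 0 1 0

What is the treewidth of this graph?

1

A width-1 tree decomposition is:
Bags: B1 = {2, 3}  B2 = {3, 7}  B3 = {3, 5}  B4 = {1, 7}  B5 = {6, 7}  B6 = {1, 4}
Tree: B1–B2, B1–B3, B2–B4, B2–B5, B4–B6
The largest bag has 2 vertices, giving width 1; this decomposition certifies tw(G) ≤ 1. Any graph with an edge has treewidth ≥ 1, and G has the edge 2–3. Hence tw(G) = 1 exactly.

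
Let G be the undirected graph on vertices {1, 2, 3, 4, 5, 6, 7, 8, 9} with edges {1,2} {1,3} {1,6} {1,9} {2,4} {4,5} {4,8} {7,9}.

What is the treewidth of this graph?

1

A width-1 tree decomposition is:
Bags: B1 = {1, 2}  B2 = {1, 6}  B3 = {2, 4}  B4 = {1, 3}  B5 = {4, 5}  B6 = {1, 9}  B7 = {4, 8}  B8 = {7, 9}
Tree: B1–B2, B1–B3, B2–B4, B3–B5, B4–B6, B3–B7, B6–B8
The largest bag has 2 vertices, giving width 1; this decomposition certifies tw(G) ≤ 1. Any graph with an edge has treewidth ≥ 1, and G has the edge 1–2. Hence tw(G) = 1 exactly.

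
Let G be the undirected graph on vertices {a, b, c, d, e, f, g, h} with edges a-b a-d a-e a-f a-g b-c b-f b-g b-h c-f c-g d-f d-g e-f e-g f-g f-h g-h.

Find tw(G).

A width-3 tree decomposition is:
Bags: B1 = {a, e, f, g}  B2 = {a, b, f, g}  B3 = {b, c, f, g}  B4 = {b, f, g, h}  B5 = {a, d, f, g}
Tree: B1–B2, B2–B3, B3–B4, B1–B5
Every bag has size at most 4, so the width is 4 − 1 = 3 and tw(G) ≤ 3. Conversely, {a, d, f, g} is a clique of size 4, and the vertices of any clique must share a bag in every tree decomposition; so some bag has ≥ 4 vertices and tw(G) ≥ 3. Combining the bounds, tw(G) = 3.

3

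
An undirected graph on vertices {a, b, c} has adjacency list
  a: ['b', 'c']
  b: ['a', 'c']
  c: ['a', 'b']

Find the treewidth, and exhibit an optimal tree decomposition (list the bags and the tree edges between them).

Treewidth 2.
One optimal decomposition is:
Bags: B1 = {a, b, c}
Tree: (single bag)

With just one bag of size 3, the width is 3 − 1 = 2, so tw(G) ≤ 2. On the other hand G contains the 3-clique {a, b, c}. A clique must lie in a single bag of any decomposition, so no decomposition can have width below 2. Combining the bounds, tw(G) = 2.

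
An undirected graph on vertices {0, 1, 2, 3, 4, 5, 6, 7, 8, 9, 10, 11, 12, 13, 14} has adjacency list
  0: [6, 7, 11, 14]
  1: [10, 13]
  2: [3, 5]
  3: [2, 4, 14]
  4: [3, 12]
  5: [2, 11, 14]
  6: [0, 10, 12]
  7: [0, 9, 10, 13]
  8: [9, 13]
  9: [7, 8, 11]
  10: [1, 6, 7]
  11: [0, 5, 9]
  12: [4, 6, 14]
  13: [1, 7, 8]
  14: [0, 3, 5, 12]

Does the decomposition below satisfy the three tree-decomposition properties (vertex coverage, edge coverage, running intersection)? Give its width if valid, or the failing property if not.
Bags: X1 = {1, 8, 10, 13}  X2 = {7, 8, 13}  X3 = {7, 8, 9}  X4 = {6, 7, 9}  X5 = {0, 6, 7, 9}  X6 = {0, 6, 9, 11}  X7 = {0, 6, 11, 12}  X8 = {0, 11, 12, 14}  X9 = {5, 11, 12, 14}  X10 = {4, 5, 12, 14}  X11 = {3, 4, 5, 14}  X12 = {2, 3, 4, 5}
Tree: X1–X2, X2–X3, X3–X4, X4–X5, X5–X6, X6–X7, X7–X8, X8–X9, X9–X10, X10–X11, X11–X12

A tree decomposition must satisfy three properties: every vertex lies in some bag; for every edge, both endpoints lie together in some bag; and for every vertex, the bags containing it form a connected subtree. Here edge (10,7) lies in no bag, so the decomposition is invalid.

No — edge (10,7) lies in no bag.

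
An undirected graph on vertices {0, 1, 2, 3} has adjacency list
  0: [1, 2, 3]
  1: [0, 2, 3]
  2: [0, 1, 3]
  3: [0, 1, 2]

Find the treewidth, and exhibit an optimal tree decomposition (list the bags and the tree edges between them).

Treewidth 3.
One such decomposition:
Bags: B1 = {0, 1, 2, 3}
Tree: (single bag)

A single bag containing all 4 vertices is trivially a valid decomposition of width 3. For the lower bound, the 4 vertices {0, 1, 2, 3} are pairwise adjacent, and any tree decomposition puts a clique entirely inside one bag — forcing width ≥ 3. Combining the bounds, tw(G) = 3.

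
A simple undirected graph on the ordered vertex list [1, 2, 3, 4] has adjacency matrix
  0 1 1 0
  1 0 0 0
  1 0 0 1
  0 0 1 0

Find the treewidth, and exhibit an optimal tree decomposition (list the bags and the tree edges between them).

The largest bag has 2 vertices, giving width 1; this decomposition certifies tw(G) ≤ 1. Any graph with an edge has treewidth ≥ 1, and G has the edge 1–3. Therefore the treewidth is 1.

Treewidth 1.
One such decomposition:
Bags: B1 = {1, 3}  B2 = {3, 4}  B3 = {1, 2}
Tree: B1–B2, B1–B3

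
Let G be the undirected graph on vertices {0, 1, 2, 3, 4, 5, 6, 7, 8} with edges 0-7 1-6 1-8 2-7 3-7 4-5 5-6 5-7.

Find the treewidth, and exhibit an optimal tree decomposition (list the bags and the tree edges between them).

The largest bag has 2 vertices, giving width 1; this decomposition certifies tw(G) ≤ 1. G has an edge, so its treewidth is at least 1. The upper and lower bounds meet at 1, so that is the treewidth.

Treewidth 1.
One such decomposition:
Bags: B1 = {0, 7}  B2 = {5, 7}  B3 = {5, 6}  B4 = {3, 7}  B5 = {1, 6}  B6 = {4, 5}  B7 = {2, 7}  B8 = {1, 8}
Tree: B1–B2, B2–B3, B2–B4, B3–B5, B3–B6, B1–B7, B5–B8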